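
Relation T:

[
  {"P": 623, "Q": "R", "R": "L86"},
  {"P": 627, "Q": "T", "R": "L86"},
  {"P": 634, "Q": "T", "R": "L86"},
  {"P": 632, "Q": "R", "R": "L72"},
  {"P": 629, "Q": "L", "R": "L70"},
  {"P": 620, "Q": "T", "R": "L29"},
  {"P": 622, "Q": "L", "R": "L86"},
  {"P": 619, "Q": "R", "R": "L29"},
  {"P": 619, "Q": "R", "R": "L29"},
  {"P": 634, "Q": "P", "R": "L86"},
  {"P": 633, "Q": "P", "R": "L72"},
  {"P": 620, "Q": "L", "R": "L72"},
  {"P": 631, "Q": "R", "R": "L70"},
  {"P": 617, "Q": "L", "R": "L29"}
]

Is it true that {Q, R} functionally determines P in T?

(Q=R, R=L86): 1 row → P = 623 ✓
(Q=T, R=L86): 2 rows → P takes values {627, 634} — violation
(Q=R, R=L72): 1 row → P = 632 ✓
(Q=L, R=L70): 1 row → P = 629 ✓
(Q=T, R=L29): 1 row → P = 620 ✓
(Q=L, R=L86): 1 row → P = 622 ✓
(Q=R, R=L29): 2 rows → P = 619, 619 ✓
(Q=P, R=L86): 1 row → P = 634 ✓
(Q=P, R=L72): 1 row → P = 633 ✓
(Q=L, R=L72): 1 row → P = 620 ✓
(Q=R, R=L70): 1 row → P = 631 ✓
(Q=L, R=L29): 1 row → P = 617 ✓
Two rows agree on {Q, R} but differ on P, so {Q, R} -> P does not hold.

No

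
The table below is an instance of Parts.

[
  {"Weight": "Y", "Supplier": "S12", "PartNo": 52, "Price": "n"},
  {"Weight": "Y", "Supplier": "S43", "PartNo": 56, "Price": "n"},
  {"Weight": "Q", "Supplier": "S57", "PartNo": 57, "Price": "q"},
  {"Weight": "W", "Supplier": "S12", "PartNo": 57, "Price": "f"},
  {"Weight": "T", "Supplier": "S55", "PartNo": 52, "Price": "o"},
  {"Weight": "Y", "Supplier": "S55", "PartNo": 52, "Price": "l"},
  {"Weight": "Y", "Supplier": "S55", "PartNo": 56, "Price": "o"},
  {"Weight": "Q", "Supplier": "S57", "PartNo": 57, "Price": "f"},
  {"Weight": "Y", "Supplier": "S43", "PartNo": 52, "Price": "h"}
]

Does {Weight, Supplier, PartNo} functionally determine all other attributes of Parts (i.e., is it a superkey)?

Two distinct rows share (Weight=Q, Supplier=S57, PartNo=57), so {Weight, Supplier, PartNo} does not determine every attribute — not a superkey.

No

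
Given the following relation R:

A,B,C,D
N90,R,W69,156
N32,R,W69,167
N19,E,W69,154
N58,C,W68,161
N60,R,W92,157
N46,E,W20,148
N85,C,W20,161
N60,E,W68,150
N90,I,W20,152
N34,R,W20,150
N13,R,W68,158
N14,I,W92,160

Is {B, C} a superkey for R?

Two distinct rows share (B=R, C=W69), so {B, C} does not determine every attribute — not a superkey.

No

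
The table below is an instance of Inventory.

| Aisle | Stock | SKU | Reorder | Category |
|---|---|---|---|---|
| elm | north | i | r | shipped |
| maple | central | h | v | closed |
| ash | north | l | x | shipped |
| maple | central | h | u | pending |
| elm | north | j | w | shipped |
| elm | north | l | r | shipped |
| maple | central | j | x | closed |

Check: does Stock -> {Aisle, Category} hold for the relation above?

Stock=north: 4 rows → {Aisle,Category} takes values {(elm, shipped), (ash, shipped)} — violation
Stock=central: 3 rows → {Aisle,Category} takes values {(maple, closed), (maple, pending)} — violation
Two rows agree on Stock but differ on {Aisle, Category}, so Stock -> {Aisle, Category} does not hold.

No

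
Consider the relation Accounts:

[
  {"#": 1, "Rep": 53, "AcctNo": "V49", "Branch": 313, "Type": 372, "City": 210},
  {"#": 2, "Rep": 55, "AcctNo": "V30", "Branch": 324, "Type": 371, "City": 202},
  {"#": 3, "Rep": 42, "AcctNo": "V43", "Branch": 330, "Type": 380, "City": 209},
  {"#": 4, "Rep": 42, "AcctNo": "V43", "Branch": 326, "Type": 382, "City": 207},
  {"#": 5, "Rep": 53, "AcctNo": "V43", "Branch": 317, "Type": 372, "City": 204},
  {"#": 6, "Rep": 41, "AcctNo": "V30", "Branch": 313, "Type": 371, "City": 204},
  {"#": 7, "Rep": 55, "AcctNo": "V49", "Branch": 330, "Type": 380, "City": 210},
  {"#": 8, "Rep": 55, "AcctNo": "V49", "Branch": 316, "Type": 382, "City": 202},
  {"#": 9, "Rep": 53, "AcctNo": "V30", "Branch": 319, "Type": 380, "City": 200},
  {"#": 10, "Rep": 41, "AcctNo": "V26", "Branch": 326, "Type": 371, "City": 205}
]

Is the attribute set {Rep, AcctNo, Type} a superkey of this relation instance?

Yes

All 10 rows have distinct {Rep, AcctNo, Type} values, so {Rep, AcctNo, Type} → (all attributes) holds and {Rep, AcctNo, Type} is a superkey.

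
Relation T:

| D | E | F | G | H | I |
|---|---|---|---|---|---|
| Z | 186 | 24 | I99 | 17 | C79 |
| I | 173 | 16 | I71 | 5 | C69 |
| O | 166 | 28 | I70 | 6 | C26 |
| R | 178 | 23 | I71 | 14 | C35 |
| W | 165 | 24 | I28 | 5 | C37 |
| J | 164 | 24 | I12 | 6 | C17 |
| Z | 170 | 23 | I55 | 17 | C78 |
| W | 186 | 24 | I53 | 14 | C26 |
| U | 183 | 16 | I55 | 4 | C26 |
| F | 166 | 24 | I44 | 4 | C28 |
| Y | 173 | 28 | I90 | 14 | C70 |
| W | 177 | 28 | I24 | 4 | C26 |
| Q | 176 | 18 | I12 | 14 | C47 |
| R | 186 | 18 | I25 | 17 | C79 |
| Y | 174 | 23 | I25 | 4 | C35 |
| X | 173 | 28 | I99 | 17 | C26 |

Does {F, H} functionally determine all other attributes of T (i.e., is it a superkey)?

Yes

All 16 rows have distinct {F, H} values, so {F, H} → (all attributes) holds and {F, H} is a superkey.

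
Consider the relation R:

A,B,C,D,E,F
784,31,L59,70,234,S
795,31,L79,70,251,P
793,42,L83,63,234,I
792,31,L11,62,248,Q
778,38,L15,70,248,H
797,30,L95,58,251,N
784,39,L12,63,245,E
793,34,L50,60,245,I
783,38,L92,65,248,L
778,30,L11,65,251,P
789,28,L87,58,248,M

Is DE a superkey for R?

All 11 rows have distinct DE values, so DE → (all attributes) holds and DE is a superkey.

Yes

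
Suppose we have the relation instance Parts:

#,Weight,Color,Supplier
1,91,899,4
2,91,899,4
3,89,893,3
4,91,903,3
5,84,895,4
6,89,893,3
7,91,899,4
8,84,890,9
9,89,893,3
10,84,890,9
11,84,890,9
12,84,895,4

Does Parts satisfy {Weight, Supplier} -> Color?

(Weight=91, Supplier=4): rows 1, 2, 7 → Color = 899, 899, 899 ✓
(Weight=89, Supplier=3): rows 3, 6, 9 → Color = 893, 893, 893 ✓
(Weight=91, Supplier=3): row 4 → Color = 903 ✓
(Weight=84, Supplier=4): rows 5, 12 → Color = 895, 895 ✓
(Weight=84, Supplier=9): rows 8, 10, 11 → Color = 890, 890, 890 ✓
Every {Weight, Supplier} value is associated with a single Color value, so {Weight, Supplier} -> Color holds.

Yes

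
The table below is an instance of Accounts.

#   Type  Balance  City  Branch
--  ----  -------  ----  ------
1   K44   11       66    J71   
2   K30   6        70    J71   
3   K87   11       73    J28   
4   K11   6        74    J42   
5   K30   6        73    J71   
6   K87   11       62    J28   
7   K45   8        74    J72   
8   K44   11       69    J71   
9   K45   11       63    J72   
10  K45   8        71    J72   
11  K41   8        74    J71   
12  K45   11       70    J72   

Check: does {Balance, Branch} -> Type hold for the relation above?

(Balance=11, Branch=J71): rows 1, 8 → Type = K44, K44 ✓
(Balance=6, Branch=J71): rows 2, 5 → Type = K30, K30 ✓
(Balance=11, Branch=J28): rows 3, 6 → Type = K87, K87 ✓
(Balance=6, Branch=J42): row 4 → Type = K11 ✓
(Balance=8, Branch=J72): rows 7, 10 → Type = K45, K45 ✓
(Balance=11, Branch=J72): rows 9, 12 → Type = K45, K45 ✓
(Balance=8, Branch=J71): row 11 → Type = K41 ✓
Every {Balance, Branch} value is associated with a single Type value, so {Balance, Branch} -> Type holds.

Yes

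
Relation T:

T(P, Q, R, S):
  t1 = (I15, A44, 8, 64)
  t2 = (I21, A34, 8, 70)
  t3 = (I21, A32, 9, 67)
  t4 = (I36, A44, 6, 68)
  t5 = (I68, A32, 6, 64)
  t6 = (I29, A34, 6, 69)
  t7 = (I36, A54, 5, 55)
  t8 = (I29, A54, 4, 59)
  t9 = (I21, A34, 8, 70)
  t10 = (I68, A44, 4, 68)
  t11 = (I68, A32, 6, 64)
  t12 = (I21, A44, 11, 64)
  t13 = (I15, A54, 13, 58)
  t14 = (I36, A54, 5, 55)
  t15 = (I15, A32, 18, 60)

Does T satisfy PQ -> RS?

(P=I15, Q=A44): row 1 → {R,S} = (8, 64) ✓
(P=I21, Q=A34): rows 2, 9 → {R,S} = (8, 70), (8, 70) ✓
(P=I21, Q=A32): row 3 → {R,S} = (9, 67) ✓
(P=I36, Q=A44): row 4 → {R,S} = (6, 68) ✓
(P=I68, Q=A32): rows 5, 11 → {R,S} = (6, 64), (6, 64) ✓
(P=I29, Q=A34): row 6 → {R,S} = (6, 69) ✓
(P=I36, Q=A54): rows 7, 14 → {R,S} = (5, 55), (5, 55) ✓
(P=I29, Q=A54): row 8 → {R,S} = (4, 59) ✓
(P=I68, Q=A44): row 10 → {R,S} = (4, 68) ✓
(P=I21, Q=A44): row 12 → {R,S} = (11, 64) ✓
(P=I15, Q=A54): row 13 → {R,S} = (13, 58) ✓
(P=I15, Q=A32): row 15 → {R,S} = (18, 60) ✓
Every PQ value is associated with a single RS value, so PQ -> RS holds.

Yes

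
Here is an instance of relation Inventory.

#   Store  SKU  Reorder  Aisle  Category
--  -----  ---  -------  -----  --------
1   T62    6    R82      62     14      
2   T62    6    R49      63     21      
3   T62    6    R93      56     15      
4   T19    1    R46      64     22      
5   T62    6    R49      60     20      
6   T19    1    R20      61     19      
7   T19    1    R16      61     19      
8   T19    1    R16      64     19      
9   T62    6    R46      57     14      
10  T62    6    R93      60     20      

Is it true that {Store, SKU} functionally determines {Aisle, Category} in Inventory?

No

(Store=T62, SKU=6): rows 1, 2, 3, 5, 9, 10 → {Aisle,Category} takes values {(62, 14), (63, 21), (56, 15), (60, 20), (57, 14)} — violation
(Store=T19, SKU=1): rows 4, 6, 7, 8 → {Aisle,Category} takes values {(64, 22), (61, 19), (64, 19)} — violation
Two rows agree on {Store, SKU} but differ on {Aisle, Category}, so {Store, SKU} → {Aisle, Category} does not hold.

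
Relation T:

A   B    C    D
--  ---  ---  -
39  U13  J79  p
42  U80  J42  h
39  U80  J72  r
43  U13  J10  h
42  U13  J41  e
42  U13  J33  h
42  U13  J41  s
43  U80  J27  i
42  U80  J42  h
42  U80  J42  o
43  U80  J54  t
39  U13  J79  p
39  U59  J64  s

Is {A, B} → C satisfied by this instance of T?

(A=39, B=U13): 2 rows → C = J79, J79 ✓
(A=42, B=U80): 3 rows → C = J42, J42, J42 ✓
(A=39, B=U80): 1 row → C = J72 ✓
(A=43, B=U13): 1 row → C = J10 ✓
(A=42, B=U13): 3 rows → C takes values {J41, J33} — violation
(A=43, B=U80): 2 rows → C takes values {J27, J54} — violation
(A=39, B=U59): 1 row → C = J64 ✓
Two rows agree on {A, B} but differ on C, so {A, B} → C does not hold.

No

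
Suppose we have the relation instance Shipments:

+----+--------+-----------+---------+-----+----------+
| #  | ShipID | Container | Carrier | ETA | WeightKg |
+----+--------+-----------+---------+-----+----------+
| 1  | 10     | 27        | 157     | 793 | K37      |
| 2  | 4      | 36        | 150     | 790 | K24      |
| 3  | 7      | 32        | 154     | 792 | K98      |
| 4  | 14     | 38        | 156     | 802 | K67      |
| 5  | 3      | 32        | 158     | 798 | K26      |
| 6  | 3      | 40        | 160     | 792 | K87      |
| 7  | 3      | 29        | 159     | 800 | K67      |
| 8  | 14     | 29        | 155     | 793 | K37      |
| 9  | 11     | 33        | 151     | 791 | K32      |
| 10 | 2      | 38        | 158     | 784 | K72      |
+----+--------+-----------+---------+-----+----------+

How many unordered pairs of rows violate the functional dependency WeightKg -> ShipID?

2

WeightKg=K37: violating pairs (1,8) — 1 pair.
WeightKg=K67: violating pairs (4,7) — 1 pair.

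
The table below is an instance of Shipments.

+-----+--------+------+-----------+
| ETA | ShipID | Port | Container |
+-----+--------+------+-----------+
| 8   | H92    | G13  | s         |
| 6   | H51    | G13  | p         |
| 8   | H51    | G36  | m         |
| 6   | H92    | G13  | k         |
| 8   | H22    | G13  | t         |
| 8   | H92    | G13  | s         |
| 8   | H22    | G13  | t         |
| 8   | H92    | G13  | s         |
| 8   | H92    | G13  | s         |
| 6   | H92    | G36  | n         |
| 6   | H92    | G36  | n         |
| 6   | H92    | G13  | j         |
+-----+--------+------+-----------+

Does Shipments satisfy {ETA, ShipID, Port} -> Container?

(ETA=8, ShipID=H92, Port=G13): 4 rows → Container = s, s, s, s ✓
(ETA=6, ShipID=H51, Port=G13): 1 row → Container = p ✓
(ETA=8, ShipID=H51, Port=G36): 1 row → Container = m ✓
(ETA=6, ShipID=H92, Port=G13): 2 rows → Container takes values {k, j} — violation
(ETA=8, ShipID=H22, Port=G13): 2 rows → Container = t, t ✓
(ETA=6, ShipID=H92, Port=G36): 2 rows → Container = n, n ✓
Two rows agree on {ETA, ShipID, Port} but differ on Container, so {ETA, ShipID, Port} -> Container does not hold.

No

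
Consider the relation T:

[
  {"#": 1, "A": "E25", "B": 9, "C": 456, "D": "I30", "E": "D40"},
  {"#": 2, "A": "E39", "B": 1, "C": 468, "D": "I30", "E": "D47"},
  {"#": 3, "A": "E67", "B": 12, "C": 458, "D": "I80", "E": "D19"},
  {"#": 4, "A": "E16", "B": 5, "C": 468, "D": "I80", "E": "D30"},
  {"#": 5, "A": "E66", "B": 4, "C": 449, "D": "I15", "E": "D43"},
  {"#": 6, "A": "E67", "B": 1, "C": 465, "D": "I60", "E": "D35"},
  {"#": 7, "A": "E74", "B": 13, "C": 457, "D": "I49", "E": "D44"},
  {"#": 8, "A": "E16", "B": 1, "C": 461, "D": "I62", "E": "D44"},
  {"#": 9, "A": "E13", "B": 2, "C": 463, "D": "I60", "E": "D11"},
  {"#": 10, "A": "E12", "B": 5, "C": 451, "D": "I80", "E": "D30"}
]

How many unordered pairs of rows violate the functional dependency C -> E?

1

C=468: violating pairs (2,4) — 1 pair.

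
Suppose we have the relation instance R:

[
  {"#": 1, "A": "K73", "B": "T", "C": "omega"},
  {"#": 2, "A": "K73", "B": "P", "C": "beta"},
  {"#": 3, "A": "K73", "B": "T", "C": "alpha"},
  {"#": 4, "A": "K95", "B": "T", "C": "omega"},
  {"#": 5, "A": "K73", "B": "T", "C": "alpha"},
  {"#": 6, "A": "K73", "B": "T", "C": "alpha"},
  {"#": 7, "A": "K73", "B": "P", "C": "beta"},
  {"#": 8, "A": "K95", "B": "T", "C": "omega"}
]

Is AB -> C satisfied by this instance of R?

(A=K73, B=T): rows 1, 3, 5, 6 → C takes values {omega, alpha} — violation
(A=K73, B=P): rows 2, 7 → C = beta, beta ✓
(A=K95, B=T): rows 4, 8 → C = omega, omega ✓
Two rows agree on AB but differ on C, so AB -> C does not hold.

No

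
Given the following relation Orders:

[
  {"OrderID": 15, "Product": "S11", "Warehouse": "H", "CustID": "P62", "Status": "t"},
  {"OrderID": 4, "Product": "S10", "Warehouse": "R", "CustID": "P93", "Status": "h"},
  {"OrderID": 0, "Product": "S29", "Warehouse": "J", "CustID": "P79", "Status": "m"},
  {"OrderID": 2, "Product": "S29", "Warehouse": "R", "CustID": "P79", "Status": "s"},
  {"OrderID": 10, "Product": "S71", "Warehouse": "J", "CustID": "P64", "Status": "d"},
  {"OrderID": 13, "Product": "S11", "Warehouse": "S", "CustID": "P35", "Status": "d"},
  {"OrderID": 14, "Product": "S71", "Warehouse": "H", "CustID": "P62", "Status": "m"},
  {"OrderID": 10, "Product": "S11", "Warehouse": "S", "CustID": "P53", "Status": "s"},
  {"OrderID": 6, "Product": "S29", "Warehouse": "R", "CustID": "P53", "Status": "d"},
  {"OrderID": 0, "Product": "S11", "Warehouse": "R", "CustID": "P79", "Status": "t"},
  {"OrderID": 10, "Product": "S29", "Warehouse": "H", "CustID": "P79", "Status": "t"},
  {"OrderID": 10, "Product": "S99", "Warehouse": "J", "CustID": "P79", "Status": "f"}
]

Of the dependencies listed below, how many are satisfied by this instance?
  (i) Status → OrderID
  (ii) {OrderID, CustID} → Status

(i) Status → OrderID: Status=t: 3 rows → OrderID takes values {15, 0, 10} — violation; Status=m: 2 rows → OrderID takes values {0, 14} — violation; Status=s: 2 rows → OrderID takes values {2, 10} — violation; Status=d: 3 rows → OrderID takes values {10, 13, 6} — violation — fails.
(ii) {OrderID, CustID} → Status: (OrderID=0, CustID=P79): 2 rows → Status takes values {m, t} — violation; (OrderID=10, CustID=P79): 2 rows → Status takes values {t, f} — violation — fails.
None of the 2 dependencies hold.

0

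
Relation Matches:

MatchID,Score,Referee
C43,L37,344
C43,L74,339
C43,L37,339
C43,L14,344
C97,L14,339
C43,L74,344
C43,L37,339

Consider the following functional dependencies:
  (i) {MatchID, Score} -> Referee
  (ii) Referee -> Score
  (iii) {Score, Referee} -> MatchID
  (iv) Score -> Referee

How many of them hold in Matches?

1

(i) {MatchID, Score} -> Referee: (MatchID=C43, Score=L37): 3 rows → Referee takes values {344, 339} — violation; (MatchID=C43, Score=L74): 2 rows → Referee takes values {339, 344} — violation — fails.
(ii) Referee -> Score: Referee=344: 3 rows → Score takes values {L37, L14, L74} — violation; Referee=339: 4 rows → Score takes values {L74, L37, L14} — violation — fails.
(iii) {Score, Referee} -> MatchID: every LHS value maps to a single RHS value — holds.
(iv) Score -> Referee: Score=L37: 3 rows → Referee takes values {344, 339} — violation; Score=L74: 2 rows → Referee takes values {339, 344} — violation; Score=L14: 2 rows → Referee takes values {344, 339} — violation — fails.
1 of the 4 dependencies holds.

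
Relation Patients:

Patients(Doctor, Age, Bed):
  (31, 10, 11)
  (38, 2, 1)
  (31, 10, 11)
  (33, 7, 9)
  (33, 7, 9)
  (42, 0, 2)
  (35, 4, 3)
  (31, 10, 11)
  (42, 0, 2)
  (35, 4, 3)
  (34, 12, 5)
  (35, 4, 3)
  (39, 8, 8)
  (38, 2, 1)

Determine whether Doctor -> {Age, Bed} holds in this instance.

Yes

Doctor=31: 3 rows → {Age,Bed} = (10, 11), (10, 11), (10, 11) ✓
Doctor=38: 2 rows → {Age,Bed} = (2, 1), (2, 1) ✓
Doctor=33: 2 rows → {Age,Bed} = (7, 9), (7, 9) ✓
Doctor=42: 2 rows → {Age,Bed} = (0, 2), (0, 2) ✓
Doctor=35: 3 rows → {Age,Bed} = (4, 3), (4, 3), (4, 3) ✓
Doctor=34: 1 row → {Age,Bed} = (12, 5) ✓
Doctor=39: 1 row → {Age,Bed} = (8, 8) ✓
Every Doctor value is associated with a single {Age, Bed} value, so Doctor -> {Age, Bed} holds.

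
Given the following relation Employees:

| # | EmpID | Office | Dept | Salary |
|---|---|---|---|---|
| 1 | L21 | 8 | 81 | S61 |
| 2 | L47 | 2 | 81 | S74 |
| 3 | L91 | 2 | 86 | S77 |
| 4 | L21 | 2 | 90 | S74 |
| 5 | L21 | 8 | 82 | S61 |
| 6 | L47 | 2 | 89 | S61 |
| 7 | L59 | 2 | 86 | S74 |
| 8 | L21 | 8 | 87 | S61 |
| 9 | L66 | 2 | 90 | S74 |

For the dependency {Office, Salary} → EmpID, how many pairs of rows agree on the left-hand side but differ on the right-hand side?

(Office=8, Salary=S61): all 3 rows agree on EmpID — 0 pairs.
(Office=2, Salary=S74): violating pairs (2,4), (2,7), (2,9), (4,7), (4,9), (7,9) — 6 pairs.

6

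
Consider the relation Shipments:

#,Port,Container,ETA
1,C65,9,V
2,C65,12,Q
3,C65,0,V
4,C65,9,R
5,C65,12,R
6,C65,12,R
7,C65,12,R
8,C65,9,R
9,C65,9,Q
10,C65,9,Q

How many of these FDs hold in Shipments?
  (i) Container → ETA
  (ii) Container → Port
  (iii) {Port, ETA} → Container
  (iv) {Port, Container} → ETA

1

(i) Container → ETA: Container=9: rows 1, 4, 8, 9, 10 → ETA takes values {V, R, Q} — violation; Container=12: rows 2, 5, 6, 7 → ETA takes values {Q, R} — violation — fails.
(ii) Container → Port: every LHS value maps to a single RHS value — holds.
(iii) {Port, ETA} → Container: (Port=C65, ETA=V): rows 1, 3 → Container takes values {9, 0} — violation; (Port=C65, ETA=Q): rows 2, 9, 10 → Container takes values {12, 9} — violation; (Port=C65, ETA=R): rows 4, 5, 6, 7, 8 → Container takes values {9, 12} — violation — fails.
(iv) {Port, Container} → ETA: (Port=C65, Container=9): rows 1, 4, 8, 9, 10 → ETA takes values {V, R, Q} — violation; (Port=C65, Container=12): rows 2, 5, 6, 7 → ETA takes values {Q, R} — violation — fails.
1 of the 4 dependencies holds.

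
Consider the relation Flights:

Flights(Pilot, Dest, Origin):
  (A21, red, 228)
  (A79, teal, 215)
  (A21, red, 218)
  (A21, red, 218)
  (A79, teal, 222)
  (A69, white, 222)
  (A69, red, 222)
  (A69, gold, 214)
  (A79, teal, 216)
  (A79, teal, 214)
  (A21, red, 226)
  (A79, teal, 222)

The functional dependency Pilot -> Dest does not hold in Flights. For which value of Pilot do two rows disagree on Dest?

Pilot=A21: 4 rows → Dest = red, red, red, red ✓
Pilot=A79: 5 rows → Dest = teal, teal, teal, teal, teal ✓
Pilot=A69: 3 rows → Dest takes values {white, red, gold} — violation
The only Pilot value with inconsistent Dest is Pilot=A69.

A69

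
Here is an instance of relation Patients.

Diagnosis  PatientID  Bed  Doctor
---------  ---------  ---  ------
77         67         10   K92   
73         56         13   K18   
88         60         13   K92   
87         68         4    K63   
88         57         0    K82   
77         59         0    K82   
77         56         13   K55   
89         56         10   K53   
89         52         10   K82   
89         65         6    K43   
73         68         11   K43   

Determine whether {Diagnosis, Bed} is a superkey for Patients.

Two distinct rows share (Diagnosis=89, Bed=10), so {Diagnosis, Bed} does not determine every attribute — not a superkey.

No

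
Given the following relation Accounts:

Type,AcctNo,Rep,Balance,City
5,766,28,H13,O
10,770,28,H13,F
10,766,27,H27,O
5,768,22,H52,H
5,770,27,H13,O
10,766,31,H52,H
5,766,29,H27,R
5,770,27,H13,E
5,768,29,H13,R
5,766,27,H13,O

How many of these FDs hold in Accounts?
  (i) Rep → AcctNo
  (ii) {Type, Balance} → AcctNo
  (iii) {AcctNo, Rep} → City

0

(i) Rep → AcctNo: Rep=28: 2 rows → AcctNo takes values {766, 770} — violation; Rep=27: 4 rows → AcctNo takes values {766, 770} — violation; Rep=29: 2 rows → AcctNo takes values {766, 768} — violation — fails.
(ii) {Type, Balance} → AcctNo: (Type=5, Balance=H13): 5 rows → AcctNo takes values {766, 770, 768} — violation — fails.
(iii) {AcctNo, Rep} → City: (AcctNo=770, Rep=27): 2 rows → City takes values {O, E} — violation — fails.
None of the 3 dependencies hold.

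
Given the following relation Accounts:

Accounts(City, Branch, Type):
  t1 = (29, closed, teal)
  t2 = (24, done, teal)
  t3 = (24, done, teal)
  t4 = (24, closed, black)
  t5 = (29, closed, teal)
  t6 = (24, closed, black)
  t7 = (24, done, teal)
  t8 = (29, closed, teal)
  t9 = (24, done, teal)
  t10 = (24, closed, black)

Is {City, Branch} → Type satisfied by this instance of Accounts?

(City=29, Branch=closed): rows 1, 5, 8 → Type = teal, teal, teal ✓
(City=24, Branch=done): rows 2, 3, 7, 9 → Type = teal, teal, teal, teal ✓
(City=24, Branch=closed): rows 4, 6, 10 → Type = black, black, black ✓
Every {City, Branch} value is associated with a single Type value, so {City, Branch} → Type holds.

Yes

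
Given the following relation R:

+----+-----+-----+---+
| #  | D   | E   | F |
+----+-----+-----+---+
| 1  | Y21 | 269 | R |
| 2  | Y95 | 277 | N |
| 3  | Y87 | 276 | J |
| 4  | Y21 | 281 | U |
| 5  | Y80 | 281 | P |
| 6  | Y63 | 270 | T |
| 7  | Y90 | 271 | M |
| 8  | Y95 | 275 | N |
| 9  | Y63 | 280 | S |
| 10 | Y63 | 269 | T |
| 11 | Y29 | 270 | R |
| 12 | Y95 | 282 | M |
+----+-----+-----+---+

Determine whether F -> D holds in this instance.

F=R: rows 1, 11 → D takes values {Y21, Y29} — violation
F=N: rows 2, 8 → D = Y95, Y95 ✓
F=J: row 3 → D = Y87 ✓
F=U: row 4 → D = Y21 ✓
F=P: row 5 → D = Y80 ✓
F=T: rows 6, 10 → D = Y63, Y63 ✓
F=M: rows 7, 12 → D takes values {Y90, Y95} — violation
F=S: row 9 → D = Y63 ✓
Two rows agree on F but differ on D, so F -> D does not hold.

No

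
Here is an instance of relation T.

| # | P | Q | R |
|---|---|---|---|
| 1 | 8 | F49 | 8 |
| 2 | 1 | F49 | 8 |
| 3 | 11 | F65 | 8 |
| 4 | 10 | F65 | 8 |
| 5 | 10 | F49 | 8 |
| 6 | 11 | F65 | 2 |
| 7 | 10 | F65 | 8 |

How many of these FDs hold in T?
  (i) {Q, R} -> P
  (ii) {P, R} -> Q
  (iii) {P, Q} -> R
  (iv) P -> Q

(i) {Q, R} -> P: (Q=F49, R=8): rows 1, 2, 5 → P takes values {8, 1, 10} — violation; (Q=F65, R=8): rows 3, 4, 7 → P takes values {11, 10} — violation — fails.
(ii) {P, R} -> Q: (P=10, R=8): rows 4, 5, 7 → Q takes values {F65, F49} — violation — fails.
(iii) {P, Q} -> R: (P=11, Q=F65): rows 3, 6 → R takes values {8, 2} — violation — fails.
(iv) P -> Q: P=10: rows 4, 5, 7 → Q takes values {F65, F49} — violation — fails.
None of the 4 dependencies hold.

0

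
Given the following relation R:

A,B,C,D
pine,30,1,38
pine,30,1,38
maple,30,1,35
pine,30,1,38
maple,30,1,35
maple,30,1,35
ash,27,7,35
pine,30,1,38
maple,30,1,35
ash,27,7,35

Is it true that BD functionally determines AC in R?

(B=30, D=38): 4 rows → {A,C} = (pine, 1), (pine, 1), (pine, 1), (pine, 1) ✓
(B=30, D=35): 4 rows → {A,C} = (maple, 1), (maple, 1), (maple, 1), (maple, 1) ✓
(B=27, D=35): 2 rows → {A,C} = (ash, 7), (ash, 7) ✓
Every BD value is associated with a single AC value, so BD → AC holds.

Yes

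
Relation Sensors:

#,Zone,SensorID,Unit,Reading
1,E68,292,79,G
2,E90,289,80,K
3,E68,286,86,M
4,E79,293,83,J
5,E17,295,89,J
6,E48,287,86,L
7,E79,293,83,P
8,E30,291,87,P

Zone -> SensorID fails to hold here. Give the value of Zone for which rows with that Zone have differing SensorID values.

Zone=E68: rows 1, 3 → SensorID takes values {292, 286} — violation
Zone=E90: row 2 → SensorID = 289 ✓
Zone=E79: rows 4, 7 → SensorID = 293, 293 ✓
Zone=E17: row 5 → SensorID = 295 ✓
Zone=E48: row 6 → SensorID = 287 ✓
Zone=E30: row 8 → SensorID = 291 ✓
The only Zone value with inconsistent SensorID is Zone=E68.

E68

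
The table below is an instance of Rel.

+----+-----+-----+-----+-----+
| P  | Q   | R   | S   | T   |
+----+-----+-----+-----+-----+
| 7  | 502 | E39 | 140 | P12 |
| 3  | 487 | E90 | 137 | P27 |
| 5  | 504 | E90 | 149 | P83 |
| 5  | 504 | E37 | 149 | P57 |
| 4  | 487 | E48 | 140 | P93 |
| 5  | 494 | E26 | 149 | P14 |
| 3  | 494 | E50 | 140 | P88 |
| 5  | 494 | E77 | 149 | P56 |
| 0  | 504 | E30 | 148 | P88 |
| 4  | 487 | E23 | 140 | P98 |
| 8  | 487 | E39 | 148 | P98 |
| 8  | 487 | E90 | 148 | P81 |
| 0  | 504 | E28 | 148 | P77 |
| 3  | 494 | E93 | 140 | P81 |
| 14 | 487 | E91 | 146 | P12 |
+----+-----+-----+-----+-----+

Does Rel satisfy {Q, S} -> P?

Yes

(Q=502, S=140): 1 row → P = 7 ✓
(Q=487, S=137): 1 row → P = 3 ✓
(Q=504, S=149): 2 rows → P = 5, 5 ✓
(Q=487, S=140): 2 rows → P = 4, 4 ✓
(Q=494, S=149): 2 rows → P = 5, 5 ✓
(Q=494, S=140): 2 rows → P = 3, 3 ✓
(Q=504, S=148): 2 rows → P = 0, 0 ✓
(Q=487, S=148): 2 rows → P = 8, 8 ✓
(Q=487, S=146): 1 row → P = 14 ✓
Every {Q, S} value is associated with a single P value, so {Q, S} -> P holds.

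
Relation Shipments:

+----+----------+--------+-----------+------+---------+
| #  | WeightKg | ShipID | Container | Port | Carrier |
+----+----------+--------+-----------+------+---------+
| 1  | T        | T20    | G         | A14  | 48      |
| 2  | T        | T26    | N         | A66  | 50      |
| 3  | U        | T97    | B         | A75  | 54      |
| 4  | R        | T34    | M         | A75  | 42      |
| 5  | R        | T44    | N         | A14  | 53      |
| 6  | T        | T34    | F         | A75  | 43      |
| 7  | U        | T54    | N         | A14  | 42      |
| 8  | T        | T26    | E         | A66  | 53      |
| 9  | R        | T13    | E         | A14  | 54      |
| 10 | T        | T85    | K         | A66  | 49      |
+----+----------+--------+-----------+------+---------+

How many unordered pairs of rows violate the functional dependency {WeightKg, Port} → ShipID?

(WeightKg=T, Port=A66): violating pairs (2,10), (8,10) — 2 pairs.
(WeightKg=R, Port=A14): violating pairs (5,9) — 1 pair.

3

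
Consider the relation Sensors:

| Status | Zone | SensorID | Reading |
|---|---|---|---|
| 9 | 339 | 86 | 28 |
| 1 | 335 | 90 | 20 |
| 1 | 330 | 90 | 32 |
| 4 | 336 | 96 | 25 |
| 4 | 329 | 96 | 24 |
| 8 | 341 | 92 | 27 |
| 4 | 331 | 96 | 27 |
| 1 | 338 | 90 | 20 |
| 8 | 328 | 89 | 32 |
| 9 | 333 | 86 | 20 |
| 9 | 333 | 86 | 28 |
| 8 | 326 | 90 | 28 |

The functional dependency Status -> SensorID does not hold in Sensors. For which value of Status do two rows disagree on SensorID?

8

Status=9: 3 rows → SensorID = 86, 86, 86 ✓
Status=1: 3 rows → SensorID = 90, 90, 90 ✓
Status=4: 3 rows → SensorID = 96, 96, 96 ✓
Status=8: 3 rows → SensorID takes values {92, 89, 90} — violation
The only Status value with inconsistent SensorID is Status=8.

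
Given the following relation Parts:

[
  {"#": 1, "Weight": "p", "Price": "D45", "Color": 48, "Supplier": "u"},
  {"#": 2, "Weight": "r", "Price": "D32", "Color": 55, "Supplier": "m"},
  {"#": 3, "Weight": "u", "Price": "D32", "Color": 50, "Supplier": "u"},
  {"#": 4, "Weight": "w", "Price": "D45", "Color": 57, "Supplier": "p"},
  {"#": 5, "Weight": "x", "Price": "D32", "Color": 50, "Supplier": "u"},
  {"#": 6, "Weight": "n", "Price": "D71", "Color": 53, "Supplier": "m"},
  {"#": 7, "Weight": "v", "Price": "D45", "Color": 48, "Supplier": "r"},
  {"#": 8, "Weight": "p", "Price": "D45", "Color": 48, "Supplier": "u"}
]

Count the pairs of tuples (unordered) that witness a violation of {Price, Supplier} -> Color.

(Price=D45, Supplier=u): all 2 rows agree on Color — 0 pairs.
(Price=D32, Supplier=u): all 2 rows agree on Color — 0 pairs.

0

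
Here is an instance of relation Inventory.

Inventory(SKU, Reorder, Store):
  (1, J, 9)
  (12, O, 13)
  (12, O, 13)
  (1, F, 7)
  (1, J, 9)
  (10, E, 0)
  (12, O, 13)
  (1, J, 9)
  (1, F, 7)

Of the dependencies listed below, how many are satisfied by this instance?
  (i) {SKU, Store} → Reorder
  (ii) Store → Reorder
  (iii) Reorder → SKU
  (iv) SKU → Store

3

(i) {SKU, Store} → Reorder: every LHS value maps to a single RHS value — holds.
(ii) Store → Reorder: every LHS value maps to a single RHS value — holds.
(iii) Reorder → SKU: every LHS value maps to a single RHS value — holds.
(iv) SKU → Store: SKU=1: 5 rows → Store takes values {9, 7} — violation — fails.
3 of the 4 dependencies hold.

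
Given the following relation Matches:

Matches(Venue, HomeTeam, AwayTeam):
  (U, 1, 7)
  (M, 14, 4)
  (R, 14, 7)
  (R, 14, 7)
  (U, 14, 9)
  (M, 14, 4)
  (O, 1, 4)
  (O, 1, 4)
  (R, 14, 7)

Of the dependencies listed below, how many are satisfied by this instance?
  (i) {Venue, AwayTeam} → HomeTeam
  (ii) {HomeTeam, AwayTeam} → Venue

2

(i) {Venue, AwayTeam} → HomeTeam: every LHS value maps to a single RHS value — holds.
(ii) {HomeTeam, AwayTeam} → Venue: every LHS value maps to a single RHS value — holds.
2 of the 2 dependencies hold.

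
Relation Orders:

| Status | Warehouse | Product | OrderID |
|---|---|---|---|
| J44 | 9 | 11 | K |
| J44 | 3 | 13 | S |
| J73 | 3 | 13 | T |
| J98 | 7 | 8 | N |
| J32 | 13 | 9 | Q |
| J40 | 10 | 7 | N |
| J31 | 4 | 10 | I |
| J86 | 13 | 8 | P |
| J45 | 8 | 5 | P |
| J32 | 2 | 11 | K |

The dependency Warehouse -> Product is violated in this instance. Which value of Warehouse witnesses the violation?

13

Warehouse=9: 1 row → Product = 11 ✓
Warehouse=3: 2 rows → Product = 13, 13 ✓
Warehouse=7: 1 row → Product = 8 ✓
Warehouse=13: 2 rows → Product takes values {9, 8} — violation
Warehouse=10: 1 row → Product = 7 ✓
Warehouse=4: 1 row → Product = 10 ✓
Warehouse=8: 1 row → Product = 5 ✓
Warehouse=2: 1 row → Product = 11 ✓
The only Warehouse value with inconsistent Product is Warehouse=13.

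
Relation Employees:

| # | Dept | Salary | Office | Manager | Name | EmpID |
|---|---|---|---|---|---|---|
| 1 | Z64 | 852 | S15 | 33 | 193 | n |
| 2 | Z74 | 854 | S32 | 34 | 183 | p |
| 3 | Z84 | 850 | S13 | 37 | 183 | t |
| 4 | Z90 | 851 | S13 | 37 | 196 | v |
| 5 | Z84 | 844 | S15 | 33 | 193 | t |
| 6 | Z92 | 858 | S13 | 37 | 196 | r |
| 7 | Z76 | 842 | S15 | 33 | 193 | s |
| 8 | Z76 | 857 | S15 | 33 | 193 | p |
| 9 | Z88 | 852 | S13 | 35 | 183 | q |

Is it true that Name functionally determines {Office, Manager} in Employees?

Name=193: rows 1, 5, 7, 8 → {Office,Manager} = (S15, 33), (S15, 33), (S15, 33), (S15, 33) ✓
Name=183: rows 2, 3, 9 → {Office,Manager} takes values {(S32, 34), (S13, 37), (S13, 35)} — violation
Name=196: rows 4, 6 → {Office,Manager} = (S13, 37), (S13, 37) ✓
Two rows agree on Name but differ on {Office, Manager}, so Name -> {Office, Manager} does not hold.

No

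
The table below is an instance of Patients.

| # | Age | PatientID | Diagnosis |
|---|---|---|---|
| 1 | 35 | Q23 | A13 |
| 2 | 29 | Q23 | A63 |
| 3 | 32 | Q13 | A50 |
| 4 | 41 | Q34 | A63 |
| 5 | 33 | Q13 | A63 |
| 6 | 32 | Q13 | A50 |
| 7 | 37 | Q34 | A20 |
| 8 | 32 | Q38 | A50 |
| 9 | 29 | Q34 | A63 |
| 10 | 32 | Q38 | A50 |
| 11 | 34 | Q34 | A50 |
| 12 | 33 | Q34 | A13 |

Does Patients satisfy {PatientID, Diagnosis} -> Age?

No

(PatientID=Q23, Diagnosis=A13): row 1 → Age = 35 ✓
(PatientID=Q23, Diagnosis=A63): row 2 → Age = 29 ✓
(PatientID=Q13, Diagnosis=A50): rows 3, 6 → Age = 32, 32 ✓
(PatientID=Q34, Diagnosis=A63): rows 4, 9 → Age takes values {41, 29} — violation
(PatientID=Q13, Diagnosis=A63): row 5 → Age = 33 ✓
(PatientID=Q34, Diagnosis=A20): row 7 → Age = 37 ✓
(PatientID=Q38, Diagnosis=A50): rows 8, 10 → Age = 32, 32 ✓
(PatientID=Q34, Diagnosis=A50): row 11 → Age = 34 ✓
(PatientID=Q34, Diagnosis=A13): row 12 → Age = 33 ✓
Two rows agree on {PatientID, Diagnosis} but differ on Age, so {PatientID, Diagnosis} -> Age does not hold.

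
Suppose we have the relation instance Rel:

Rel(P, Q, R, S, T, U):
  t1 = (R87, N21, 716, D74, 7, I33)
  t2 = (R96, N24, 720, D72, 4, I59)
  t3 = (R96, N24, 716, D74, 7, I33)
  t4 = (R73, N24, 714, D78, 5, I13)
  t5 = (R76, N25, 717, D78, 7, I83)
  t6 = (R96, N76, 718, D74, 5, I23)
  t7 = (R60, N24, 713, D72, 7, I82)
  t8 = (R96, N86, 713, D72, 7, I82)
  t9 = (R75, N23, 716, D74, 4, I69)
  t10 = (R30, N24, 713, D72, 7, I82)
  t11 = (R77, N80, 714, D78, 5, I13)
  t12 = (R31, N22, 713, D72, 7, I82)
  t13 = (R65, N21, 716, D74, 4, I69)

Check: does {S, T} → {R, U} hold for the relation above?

Yes

(S=D74, T=7): rows 1, 3 → {R,U} = (716, I33), (716, I33) ✓
(S=D72, T=4): row 2 → {R,U} = (720, I59) ✓
(S=D78, T=5): rows 4, 11 → {R,U} = (714, I13), (714, I13) ✓
(S=D78, T=7): row 5 → {R,U} = (717, I83) ✓
(S=D74, T=5): row 6 → {R,U} = (718, I23) ✓
(S=D72, T=7): rows 7, 8, 10, 12 → {R,U} = (713, I82), (713, I82), (713, I82), (713, I82) ✓
(S=D74, T=4): rows 9, 13 → {R,U} = (716, I69), (716, I69) ✓
Every {S, T} value is associated with a single {R, U} value, so {S, T} → {R, U} holds.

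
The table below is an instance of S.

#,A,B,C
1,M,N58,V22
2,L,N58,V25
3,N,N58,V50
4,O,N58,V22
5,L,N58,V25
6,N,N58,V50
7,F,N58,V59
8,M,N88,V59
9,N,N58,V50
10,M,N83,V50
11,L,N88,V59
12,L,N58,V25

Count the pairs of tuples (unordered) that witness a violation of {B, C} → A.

(B=N58, C=V22): violating pairs (1,4) — 1 pair.
(B=N58, C=V25): all 3 rows agree on A — 0 pairs.
(B=N58, C=V50): all 3 rows agree on A — 0 pairs.
(B=N88, C=V59): violating pairs (8,11) — 1 pair.

2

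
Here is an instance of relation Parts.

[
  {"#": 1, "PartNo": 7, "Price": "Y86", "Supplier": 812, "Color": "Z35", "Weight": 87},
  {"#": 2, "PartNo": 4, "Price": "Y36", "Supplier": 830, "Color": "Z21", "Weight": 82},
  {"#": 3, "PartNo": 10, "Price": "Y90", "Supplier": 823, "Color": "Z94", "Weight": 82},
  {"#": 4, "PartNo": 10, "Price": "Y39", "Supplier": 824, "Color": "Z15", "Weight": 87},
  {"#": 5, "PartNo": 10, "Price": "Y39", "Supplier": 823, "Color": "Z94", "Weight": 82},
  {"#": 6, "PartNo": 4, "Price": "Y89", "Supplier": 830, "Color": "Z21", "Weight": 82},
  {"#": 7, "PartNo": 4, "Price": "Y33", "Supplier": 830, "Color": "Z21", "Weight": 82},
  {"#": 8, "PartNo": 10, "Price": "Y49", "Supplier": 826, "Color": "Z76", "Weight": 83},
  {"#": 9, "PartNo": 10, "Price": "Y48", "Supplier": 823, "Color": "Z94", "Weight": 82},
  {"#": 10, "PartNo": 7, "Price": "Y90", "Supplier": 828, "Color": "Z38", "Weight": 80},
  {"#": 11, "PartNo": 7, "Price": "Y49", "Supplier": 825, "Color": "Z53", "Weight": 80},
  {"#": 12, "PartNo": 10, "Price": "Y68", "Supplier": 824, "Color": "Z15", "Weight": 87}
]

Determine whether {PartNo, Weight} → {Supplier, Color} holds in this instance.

(PartNo=7, Weight=87): row 1 → {Supplier,Color} = (812, Z35) ✓
(PartNo=4, Weight=82): rows 2, 6, 7 → {Supplier,Color} = (830, Z21), (830, Z21), (830, Z21) ✓
(PartNo=10, Weight=82): rows 3, 5, 9 → {Supplier,Color} = (823, Z94), (823, Z94), (823, Z94) ✓
(PartNo=10, Weight=87): rows 4, 12 → {Supplier,Color} = (824, Z15), (824, Z15) ✓
(PartNo=10, Weight=83): row 8 → {Supplier,Color} = (826, Z76) ✓
(PartNo=7, Weight=80): rows 10, 11 → {Supplier,Color} takes values {(828, Z38), (825, Z53)} — violation
Two rows agree on {PartNo, Weight} but differ on {Supplier, Color}, so {PartNo, Weight} → {Supplier, Color} does not hold.

No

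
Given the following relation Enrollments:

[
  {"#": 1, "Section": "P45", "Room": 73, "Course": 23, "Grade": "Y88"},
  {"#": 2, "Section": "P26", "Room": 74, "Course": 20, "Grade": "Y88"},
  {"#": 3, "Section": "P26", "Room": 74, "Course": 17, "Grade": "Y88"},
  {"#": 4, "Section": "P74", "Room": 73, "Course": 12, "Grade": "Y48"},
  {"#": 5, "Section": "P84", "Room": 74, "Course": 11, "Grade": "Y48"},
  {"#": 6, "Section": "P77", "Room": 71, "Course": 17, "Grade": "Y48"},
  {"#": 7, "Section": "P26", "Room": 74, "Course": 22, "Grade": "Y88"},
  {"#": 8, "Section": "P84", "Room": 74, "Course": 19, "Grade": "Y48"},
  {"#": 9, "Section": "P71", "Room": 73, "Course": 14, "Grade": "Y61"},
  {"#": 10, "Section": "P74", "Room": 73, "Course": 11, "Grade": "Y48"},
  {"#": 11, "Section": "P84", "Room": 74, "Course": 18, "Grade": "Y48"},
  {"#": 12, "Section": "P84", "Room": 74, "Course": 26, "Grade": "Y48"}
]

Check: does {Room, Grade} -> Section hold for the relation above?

Yes

(Room=73, Grade=Y88): row 1 → Section = P45 ✓
(Room=74, Grade=Y88): rows 2, 3, 7 → Section = P26, P26, P26 ✓
(Room=73, Grade=Y48): rows 4, 10 → Section = P74, P74 ✓
(Room=74, Grade=Y48): rows 5, 8, 11, 12 → Section = P84, P84, P84, P84 ✓
(Room=71, Grade=Y48): row 6 → Section = P77 ✓
(Room=73, Grade=Y61): row 9 → Section = P71 ✓
Every {Room, Grade} value is associated with a single Section value, so {Room, Grade} -> Section holds.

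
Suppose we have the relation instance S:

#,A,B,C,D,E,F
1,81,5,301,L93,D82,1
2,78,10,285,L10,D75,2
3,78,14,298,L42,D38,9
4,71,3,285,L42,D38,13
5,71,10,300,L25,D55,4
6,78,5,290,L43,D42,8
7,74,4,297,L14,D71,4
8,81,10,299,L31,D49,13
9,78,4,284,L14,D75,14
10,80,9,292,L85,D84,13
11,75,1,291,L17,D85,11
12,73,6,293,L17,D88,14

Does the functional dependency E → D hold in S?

E=D82: row 1 → D = L93 ✓
E=D75: rows 2, 9 → D takes values {L10, L14} — violation
E=D38: rows 3, 4 → D = L42, L42 ✓
E=D55: row 5 → D = L25 ✓
E=D42: row 6 → D = L43 ✓
E=D71: row 7 → D = L14 ✓
E=D49: row 8 → D = L31 ✓
E=D84: row 10 → D = L85 ✓
E=D85: row 11 → D = L17 ✓
E=D88: row 12 → D = L17 ✓
Two rows agree on E but differ on D, so E → D does not hold.

No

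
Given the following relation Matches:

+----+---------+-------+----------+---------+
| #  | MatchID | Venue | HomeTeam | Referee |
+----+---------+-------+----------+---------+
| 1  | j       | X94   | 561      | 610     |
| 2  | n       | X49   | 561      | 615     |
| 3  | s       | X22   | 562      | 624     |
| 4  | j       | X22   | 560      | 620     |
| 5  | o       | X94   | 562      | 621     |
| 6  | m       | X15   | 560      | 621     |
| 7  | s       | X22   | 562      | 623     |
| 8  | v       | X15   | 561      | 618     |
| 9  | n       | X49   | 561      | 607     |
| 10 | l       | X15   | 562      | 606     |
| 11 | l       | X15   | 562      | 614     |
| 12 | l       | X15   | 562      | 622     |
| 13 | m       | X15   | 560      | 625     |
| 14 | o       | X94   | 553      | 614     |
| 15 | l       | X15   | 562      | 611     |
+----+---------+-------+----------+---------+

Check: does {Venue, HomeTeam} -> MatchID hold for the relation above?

(Venue=X94, HomeTeam=561): row 1 → MatchID = j ✓
(Venue=X49, HomeTeam=561): rows 2, 9 → MatchID = n, n ✓
(Venue=X22, HomeTeam=562): rows 3, 7 → MatchID = s, s ✓
(Venue=X22, HomeTeam=560): row 4 → MatchID = j ✓
(Venue=X94, HomeTeam=562): row 5 → MatchID = o ✓
(Venue=X15, HomeTeam=560): rows 6, 13 → MatchID = m, m ✓
(Venue=X15, HomeTeam=561): row 8 → MatchID = v ✓
(Venue=X15, HomeTeam=562): rows 10, 11, 12, 15 → MatchID = l, l, l, l ✓
(Venue=X94, HomeTeam=553): row 14 → MatchID = o ✓
Every {Venue, HomeTeam} value is associated with a single MatchID value, so {Venue, HomeTeam} -> MatchID holds.

Yes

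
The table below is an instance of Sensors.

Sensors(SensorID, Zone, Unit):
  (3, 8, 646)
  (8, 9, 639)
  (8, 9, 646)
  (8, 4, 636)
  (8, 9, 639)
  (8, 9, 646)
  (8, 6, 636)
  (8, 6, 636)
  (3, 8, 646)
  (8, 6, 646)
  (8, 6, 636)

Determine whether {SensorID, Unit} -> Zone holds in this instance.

(SensorID=3, Unit=646): 2 rows → Zone = 8, 8 ✓
(SensorID=8, Unit=639): 2 rows → Zone = 9, 9 ✓
(SensorID=8, Unit=646): 3 rows → Zone takes values {9, 6} — violation
(SensorID=8, Unit=636): 4 rows → Zone takes values {4, 6} — violation
Two rows agree on {SensorID, Unit} but differ on Zone, so {SensorID, Unit} -> Zone does not hold.

No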